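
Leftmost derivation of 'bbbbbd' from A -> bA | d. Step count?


Derivation: A => bA => bbA => bbbA => bbbbA => bbbbbA => bbbbbd
Steps: 6


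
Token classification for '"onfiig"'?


Pattern: double-quoted sequence
Type: STRING_LITERAL


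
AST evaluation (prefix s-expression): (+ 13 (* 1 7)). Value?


Evaluate inner: (* 1 7) = 7
Evaluate root: (+ 13 7) = 20
Result: 20


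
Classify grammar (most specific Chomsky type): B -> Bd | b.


Left-linear: every RHS is a terminal or one nonterminal followed by a terminal
Classification: Type 3 (Regular)


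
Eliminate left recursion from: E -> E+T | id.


Left-recursive alternatives: E+T; non-recursive: id
Introduce E': E -> idE', E' -> +TE' | ε


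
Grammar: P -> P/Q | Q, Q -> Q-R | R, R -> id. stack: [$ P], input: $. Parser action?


start symbol P on stack, input exhausted
Action: accept


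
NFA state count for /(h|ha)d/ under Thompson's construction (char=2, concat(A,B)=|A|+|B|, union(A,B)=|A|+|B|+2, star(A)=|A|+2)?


Syntax tree has 4 char leaf(s), 1 union(s), 0 star(s)
chars contribute 4×2 = 8; each union adds +2; each star adds +2
Total: 8 + 2 + 0 = 10 states


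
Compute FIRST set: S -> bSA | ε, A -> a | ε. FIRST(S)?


Per alternative of S: FIRST(bSA) = {b}; FIRST(ε) = {ε}
FIRST(S) = {b, ε}


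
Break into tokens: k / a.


Scan left to right, longest-match per lexeme
Tokens: ID(k), OP(/), ID(a)


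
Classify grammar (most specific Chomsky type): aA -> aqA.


LHS has context (more than one symbol) and |LHS| ≤ |RHS|
Classification: Type 1 (Context-Sensitive)


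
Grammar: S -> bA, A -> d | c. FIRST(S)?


Per alternative of S: FIRST(bA) = {b}
FIRST(S) = {b}


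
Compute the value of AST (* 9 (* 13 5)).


Evaluate inner: (* 13 5) = 65
Evaluate root: (* 9 65) = 585
Result: 585


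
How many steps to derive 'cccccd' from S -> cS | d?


Derivation: S => cS => ccS => cccS => ccccS => cccccS => cccccd
Steps: 6


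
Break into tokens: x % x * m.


Scan left to right, longest-match per lexeme
Tokens: ID(x), OP(%), ID(x), OP(*), ID(m)


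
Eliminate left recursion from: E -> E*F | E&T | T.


Left-recursive alternatives: E*F, E&T; non-recursive: T
Introduce E': E -> TE', E' -> *FE' | &TE' | ε


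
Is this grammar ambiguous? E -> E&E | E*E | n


'n&n*n' has two parse trees (no precedence encoded between & and *)
Ambiguous


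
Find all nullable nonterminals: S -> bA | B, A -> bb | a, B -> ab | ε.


A nonterminal is nullable iff some alternative derives ε (directly, or every symbol in it is nullable)
Nullable: {B, S}


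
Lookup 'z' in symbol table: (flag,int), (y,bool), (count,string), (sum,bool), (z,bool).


Lookup 'z' → type bool


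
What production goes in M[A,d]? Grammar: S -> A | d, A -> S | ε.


For [A, d]: 'd' ∈ FIRST(S)
Entry: A -> S


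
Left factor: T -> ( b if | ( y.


Common prefix: '('
Factored: T -> ( T', T' -> b if | y


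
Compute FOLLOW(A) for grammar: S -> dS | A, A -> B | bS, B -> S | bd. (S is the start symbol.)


$ ∈ FOLLOW(S). For each A -> αBβ: add FIRST(β)\{ε} to FOLLOW(B); if β nullable, add FOLLOW(A).
FOLLOW(A) = {$}


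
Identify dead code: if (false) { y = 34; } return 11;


condition is constant false, so the whole block is unreachable
Dead: 'if (false) { y = 34; }'


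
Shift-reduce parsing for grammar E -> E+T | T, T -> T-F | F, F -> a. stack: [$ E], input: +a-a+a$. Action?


shift '+' to continue E -> E+T
Action: shift


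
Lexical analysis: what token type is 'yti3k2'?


Pattern: letter/underscore followed by alphanumerics, not a keyword
Type: IDENTIFIER


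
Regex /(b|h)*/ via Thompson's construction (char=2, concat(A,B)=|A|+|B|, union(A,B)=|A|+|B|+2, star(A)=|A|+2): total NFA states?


Syntax tree has 2 char leaf(s), 1 union(s), 1 star(s)
chars contribute 2×2 = 4; each union adds +2; each star adds +2
Total: 4 + 2 + 2 = 8 states


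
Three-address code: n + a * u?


Break into single-operator statements:
t1 = a * u
t2 = n + t1


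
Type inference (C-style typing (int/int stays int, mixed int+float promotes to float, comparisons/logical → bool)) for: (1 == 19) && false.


Operand types: bool && bool
Rule: logical operators take bool operands and yield bool
Result type: bool


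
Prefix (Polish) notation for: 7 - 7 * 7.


'*' binds tighter: tree is (- 7 (* 7 7))
Prefix: - 7 * 7 7


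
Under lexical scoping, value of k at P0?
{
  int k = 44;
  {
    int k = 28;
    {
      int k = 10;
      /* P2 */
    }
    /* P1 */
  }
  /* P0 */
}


k declared in the same block as P0
k = 44


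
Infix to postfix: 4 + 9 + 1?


Left to right (same or higher precedence on left)
Postfix: 4 9 + 1 +


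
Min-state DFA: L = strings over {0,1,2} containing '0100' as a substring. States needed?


KMP-style automaton: 4 progress states + 1 absorbing accept = 5
Minimal DFA: 5 states


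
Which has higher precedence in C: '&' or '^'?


'&' is bitwise AND (level 5); '^' is bitwise XOR (level 4)
Higher level binds tighter
'&' has higher precedence than '^'


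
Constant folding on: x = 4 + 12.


4 + 12 = 16 at compile time
Optimized: x = 16


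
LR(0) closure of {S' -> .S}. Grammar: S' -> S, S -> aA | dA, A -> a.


Start: S' -> .S
For each item with dot before a nonterminal B, add B -> .γ for every B-production
Closure: [S' -> .S, S -> .aA, S -> .dA]


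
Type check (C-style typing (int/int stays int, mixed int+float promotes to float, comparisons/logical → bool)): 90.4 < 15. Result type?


Operand types: float < int
Rule: comparison yields bool
Result type: bool


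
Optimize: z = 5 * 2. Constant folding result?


5 * 2 = 10 at compile time
Optimized: z = 10


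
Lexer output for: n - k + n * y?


Scan left to right, longest-match per lexeme
Tokens: ID(n), OP(-), ID(k), OP(+), ID(n), OP(*), ID(y)


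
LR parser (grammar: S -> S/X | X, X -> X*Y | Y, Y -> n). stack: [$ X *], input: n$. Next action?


no handle; shift 'n'
Action: shift


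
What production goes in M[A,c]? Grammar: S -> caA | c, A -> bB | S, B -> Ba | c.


For [A, c]: 'c' ∈ FIRST(S)
Entry: A -> S


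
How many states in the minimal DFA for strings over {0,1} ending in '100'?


Track the longest suffix of input matching a prefix of '100': 4 classes (prefixes of length 0..3)
Minimal DFA: 4 states


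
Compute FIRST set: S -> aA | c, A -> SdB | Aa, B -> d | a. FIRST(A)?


Per alternative of A: FIRST(SdB) = {a, c}; FIRST(Aa) = {a, c}
FIRST(A) = {a, c}


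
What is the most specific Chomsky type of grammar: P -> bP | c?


Right-linear: every RHS is a terminal or a terminal followed by one nonterminal
Classification: Type 3 (Regular)


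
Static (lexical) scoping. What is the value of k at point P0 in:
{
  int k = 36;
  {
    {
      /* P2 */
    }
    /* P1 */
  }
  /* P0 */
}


k declared in the same block as P0
k = 36


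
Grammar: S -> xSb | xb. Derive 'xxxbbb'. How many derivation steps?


Derivation: S => xSb => xxSbb => xxxbbb
Steps: 3


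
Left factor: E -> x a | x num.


Common prefix: 'x'
Factored: E -> x E', E' -> a | num


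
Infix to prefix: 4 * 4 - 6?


left-to-right (same/higher precedence on left): tree is (- (* 4 4) 6)
Prefix: - * 4 4 6


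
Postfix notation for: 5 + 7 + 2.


Left to right (same or higher precedence on left)
Postfix: 5 7 + 2 +


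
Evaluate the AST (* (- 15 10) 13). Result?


Evaluate inner: (- 15 10) = 5
Evaluate root: (* 5 13) = 65
Result: 65


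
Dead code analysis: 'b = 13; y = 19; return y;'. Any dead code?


b is assigned but never read
Dead: 'b = 13'


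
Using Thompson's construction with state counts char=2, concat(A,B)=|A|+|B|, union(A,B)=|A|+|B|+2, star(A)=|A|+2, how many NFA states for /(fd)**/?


Syntax tree has 2 char leaf(s), 0 union(s), 2 star(s)
chars contribute 2×2 = 4; each union adds +2; each star adds +2
Total: 4 + 0 + 4 = 8 states


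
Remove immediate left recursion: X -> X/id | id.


Left-recursive alternatives: X/id; non-recursive: id
Introduce X': X -> idX', X' -> /idX' | ε


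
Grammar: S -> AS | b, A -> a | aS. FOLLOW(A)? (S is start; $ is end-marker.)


$ ∈ FOLLOW(S). For each A -> αBβ: add FIRST(β)\{ε} to FOLLOW(B); if β nullable, add FOLLOW(A).
FOLLOW(A) = {a, b}


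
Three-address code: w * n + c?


Break into single-operator statements:
t1 = w * n
t2 = t1 + c


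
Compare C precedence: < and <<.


'<<' is shift (level 8); '<' is relational (level 7)
Higher level binds tighter
'<<' has higher precedence than '<'


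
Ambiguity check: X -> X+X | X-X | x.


'x+x-x' has two parse trees (no precedence encoded between + and -)
Ambiguous


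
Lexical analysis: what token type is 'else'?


Pattern: reserved word
Type: KEYWORD


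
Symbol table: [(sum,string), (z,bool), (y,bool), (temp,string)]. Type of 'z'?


Lookup 'z' → type bool


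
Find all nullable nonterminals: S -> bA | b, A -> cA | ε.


A nonterminal is nullable iff some alternative derives ε (directly, or every symbol in it is nullable)
Nullable: {A}


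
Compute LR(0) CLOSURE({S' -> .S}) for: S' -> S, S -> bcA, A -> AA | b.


Start: S' -> .S
For each item with dot before a nonterminal B, add B -> .γ for every B-production
Closure: [S' -> .S, S -> .bcA]


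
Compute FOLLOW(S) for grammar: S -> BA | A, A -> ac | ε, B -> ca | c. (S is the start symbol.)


$ ∈ FOLLOW(S). For each A -> αBβ: add FIRST(β)\{ε} to FOLLOW(B); if β nullable, add FOLLOW(A).
FOLLOW(S) = {$}


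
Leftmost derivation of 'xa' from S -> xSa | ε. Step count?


Derivation: S => xSa => xa
Steps: 2


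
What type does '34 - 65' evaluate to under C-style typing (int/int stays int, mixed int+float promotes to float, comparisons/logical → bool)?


Operand types: int - int
Rule: mixed int/float promotes to float; int/int stays int
Result type: int


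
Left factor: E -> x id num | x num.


Common prefix: 'x'
Factored: E -> x E', E' -> id num | num


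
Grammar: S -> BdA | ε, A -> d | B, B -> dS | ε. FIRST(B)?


Per alternative of B: FIRST(dS) = {d}; FIRST(ε) = {ε}
FIRST(B) = {d, ε}


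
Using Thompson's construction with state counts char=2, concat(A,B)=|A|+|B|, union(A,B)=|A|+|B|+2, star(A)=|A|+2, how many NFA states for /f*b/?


Syntax tree has 2 char leaf(s), 0 union(s), 1 star(s)
chars contribute 2×2 = 4; each union adds +2; each star adds +2
Total: 4 + 0 + 2 = 6 states


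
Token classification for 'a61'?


Pattern: letter/underscore followed by alphanumerics, not a keyword
Type: IDENTIFIER


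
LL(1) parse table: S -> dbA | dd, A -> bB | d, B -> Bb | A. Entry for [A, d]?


For [A, d]: 'd' ∈ FIRST(d)
Entry: A -> d


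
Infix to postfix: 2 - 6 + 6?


Left to right (same or higher precedence on left)
Postfix: 2 6 - 6 +


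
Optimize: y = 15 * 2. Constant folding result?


15 * 2 = 30 at compile time
Optimized: y = 30


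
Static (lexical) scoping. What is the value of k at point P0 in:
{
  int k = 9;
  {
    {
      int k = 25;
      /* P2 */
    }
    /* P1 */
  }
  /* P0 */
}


k declared in the same block as P0
k = 9


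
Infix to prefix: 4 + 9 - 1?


left-to-right (same/higher precedence on left): tree is (- (+ 4 9) 1)
Prefix: - + 4 9 1


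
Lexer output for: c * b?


Scan left to right, longest-match per lexeme
Tokens: ID(c), OP(*), ID(b)


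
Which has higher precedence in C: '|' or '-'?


'-' is additive (level 9); '|' is bitwise OR (level 3)
Higher level binds tighter
'-' has higher precedence than '|'


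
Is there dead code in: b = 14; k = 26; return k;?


b is assigned but never read
Dead: 'b = 14'


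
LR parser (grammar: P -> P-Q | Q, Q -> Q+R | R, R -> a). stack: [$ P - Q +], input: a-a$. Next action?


no handle; shift 'a'
Action: shift


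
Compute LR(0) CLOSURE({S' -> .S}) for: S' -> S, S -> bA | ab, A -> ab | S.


Start: S' -> .S
For each item with dot before a nonterminal B, add B -> .γ for every B-production
Closure: [S' -> .S, S -> .bA, S -> .ab]


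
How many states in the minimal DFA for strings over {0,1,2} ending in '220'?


Track the longest suffix of input matching a prefix of '220': 4 classes (prefixes of length 0..3)
Minimal DFA: 4 states


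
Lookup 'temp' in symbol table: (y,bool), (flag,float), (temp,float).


Lookup 'temp' → type float


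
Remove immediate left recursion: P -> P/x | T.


Left-recursive alternatives: P/x; non-recursive: T
Introduce P': P -> TP', P' -> /xP' | ε


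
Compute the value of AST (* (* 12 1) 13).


Evaluate inner: (* 12 1) = 12
Evaluate root: (* 12 13) = 156
Result: 156


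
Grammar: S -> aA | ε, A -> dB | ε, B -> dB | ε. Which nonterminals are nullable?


A nonterminal is nullable iff some alternative derives ε (directly, or every symbol in it is nullable)
Nullable: {A, B, S}


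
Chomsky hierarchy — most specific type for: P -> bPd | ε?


Single nonterminal LHS, but b^n d^n is not regular
Classification: Type 2 (Context-Free)


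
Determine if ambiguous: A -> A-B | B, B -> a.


precedence layered via separate nonterminal B: deterministic
Unambiguous


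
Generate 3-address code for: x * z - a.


Break into single-operator statements:
t1 = x * z
t2 = t1 - a


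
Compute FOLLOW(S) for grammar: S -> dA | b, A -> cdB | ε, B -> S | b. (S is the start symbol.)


$ ∈ FOLLOW(S). For each A -> αBβ: add FIRST(β)\{ε} to FOLLOW(B); if β nullable, add FOLLOW(A).
FOLLOW(S) = {$}


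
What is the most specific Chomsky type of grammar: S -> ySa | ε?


Single nonterminal LHS, but y^n a^n is not regular
Classification: Type 2 (Context-Free)


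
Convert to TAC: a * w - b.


Break into single-operator statements:
t1 = a * w
t2 = t1 - b


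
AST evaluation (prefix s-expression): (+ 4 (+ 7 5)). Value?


Evaluate inner: (+ 7 5) = 12
Evaluate root: (+ 4 12) = 16
Result: 16


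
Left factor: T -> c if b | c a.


Common prefix: 'c'
Factored: T -> c T', T' -> if b | a


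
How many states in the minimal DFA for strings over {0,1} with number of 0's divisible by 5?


Track (count of 0) mod 5: states 0..4, accept at 0
Minimal DFA: 5 states


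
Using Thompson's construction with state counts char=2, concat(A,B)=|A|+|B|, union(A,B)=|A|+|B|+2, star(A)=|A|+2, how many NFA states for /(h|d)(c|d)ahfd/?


Syntax tree has 8 char leaf(s), 2 union(s), 0 star(s)
chars contribute 8×2 = 16; each union adds +2; each star adds +2
Total: 16 + 4 + 0 = 20 states


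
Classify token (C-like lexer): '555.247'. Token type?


Pattern: digits with a decimal point
Type: FLOAT_LITERAL


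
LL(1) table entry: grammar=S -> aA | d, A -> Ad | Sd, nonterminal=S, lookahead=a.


For [S, a]: 'a' ∈ FIRST(aA)
Entry: S -> aA


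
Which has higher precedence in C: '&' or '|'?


'&' is bitwise AND (level 5); '|' is bitwise OR (level 3)
Higher level binds tighter
'&' has higher precedence than '|'


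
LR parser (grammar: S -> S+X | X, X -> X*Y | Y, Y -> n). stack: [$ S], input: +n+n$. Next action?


shift '+' to continue S -> S+X
Action: shift


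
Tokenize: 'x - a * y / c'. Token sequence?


Scan left to right, longest-match per lexeme
Tokens: ID(x), OP(-), ID(a), OP(*), ID(y), OP(/), ID(c)


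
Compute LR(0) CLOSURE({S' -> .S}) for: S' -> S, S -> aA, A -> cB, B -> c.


Start: S' -> .S
For each item with dot before a nonterminal B, add B -> .γ for every B-production
Closure: [S' -> .S, S -> .aA]


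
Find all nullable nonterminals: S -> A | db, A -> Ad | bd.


A nonterminal is nullable iff some alternative derives ε (directly, or every symbol in it is nullable)
Nullable: {}


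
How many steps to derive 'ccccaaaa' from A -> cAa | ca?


Derivation: A => cAa => ccAaa => cccAaaa => ccccaaaa
Steps: 4


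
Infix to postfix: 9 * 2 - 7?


Left to right (same or higher precedence on left)
Postfix: 9 2 * 7 -


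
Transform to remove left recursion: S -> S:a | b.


Left-recursive alternatives: S:a; non-recursive: b
Introduce S': S -> bS', S' -> :aS' | ε


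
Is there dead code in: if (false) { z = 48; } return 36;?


condition is constant false, so the whole block is unreachable
Dead: 'if (false) { z = 48; }'


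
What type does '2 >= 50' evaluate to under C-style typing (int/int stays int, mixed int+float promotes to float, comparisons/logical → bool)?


Operand types: int >= int
Rule: comparison yields bool
Result type: bool


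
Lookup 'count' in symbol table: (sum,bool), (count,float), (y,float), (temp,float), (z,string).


Lookup 'count' → type float


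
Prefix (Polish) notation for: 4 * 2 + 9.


left-to-right (same/higher precedence on left): tree is (+ (* 4 2) 9)
Prefix: + * 4 2 9


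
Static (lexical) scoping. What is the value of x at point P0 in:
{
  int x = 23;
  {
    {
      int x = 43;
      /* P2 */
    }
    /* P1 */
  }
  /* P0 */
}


x declared in the same block as P0
x = 23


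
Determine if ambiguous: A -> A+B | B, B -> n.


precedence layered via separate nonterminal B: deterministic
Unambiguous


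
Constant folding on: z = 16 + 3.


16 + 3 = 19 at compile time
Optimized: z = 19


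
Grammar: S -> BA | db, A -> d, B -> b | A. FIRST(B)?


Per alternative of B: FIRST(b) = {b}; FIRST(A) = {d}
FIRST(B) = {b, d}


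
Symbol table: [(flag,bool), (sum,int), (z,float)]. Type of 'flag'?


Lookup 'flag' → type bool


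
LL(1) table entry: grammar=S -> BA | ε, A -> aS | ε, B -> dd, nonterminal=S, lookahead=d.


For [S, d]: 'd' ∈ FIRST(BA)
Entry: S -> BA


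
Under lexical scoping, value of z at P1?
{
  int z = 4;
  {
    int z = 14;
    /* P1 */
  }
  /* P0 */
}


z declared in the same block as P1
z = 14


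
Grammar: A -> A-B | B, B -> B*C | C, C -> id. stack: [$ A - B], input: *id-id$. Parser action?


'*' can extend B; shift to build B -> B*C
Action: shift


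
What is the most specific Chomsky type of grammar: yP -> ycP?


LHS has context (more than one symbol) and |LHS| ≤ |RHS|
Classification: Type 1 (Context-Sensitive)


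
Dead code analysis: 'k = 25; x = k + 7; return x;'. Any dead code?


k is read by x's definition; x is returned
No dead code


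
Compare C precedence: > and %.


'%' is multiplicative (level 10); '>' is relational (level 7)
Higher level binds tighter
'%' has higher precedence than '>'


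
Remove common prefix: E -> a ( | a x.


Common prefix: 'a'
Factored: E -> a E', E' -> ( | x


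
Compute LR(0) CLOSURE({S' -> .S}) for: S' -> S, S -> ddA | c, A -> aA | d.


Start: S' -> .S
For each item with dot before a nonterminal B, add B -> .γ for every B-production
Closure: [S' -> .S, S -> .ddA, S -> .c]


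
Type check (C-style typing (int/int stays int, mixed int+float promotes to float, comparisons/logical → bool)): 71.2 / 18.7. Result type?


Operand types: float / float
Rule: mixed int/float promotes to float; int/int stays int
Result type: float


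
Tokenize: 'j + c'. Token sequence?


Scan left to right, longest-match per lexeme
Tokens: ID(j), OP(+), ID(c)


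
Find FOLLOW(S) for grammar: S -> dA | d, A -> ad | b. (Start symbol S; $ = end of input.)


$ ∈ FOLLOW(S). For each A -> αBβ: add FIRST(β)\{ε} to FOLLOW(B); if β nullable, add FOLLOW(A).
FOLLOW(S) = {$}


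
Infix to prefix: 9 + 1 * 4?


'*' binds tighter: tree is (+ 9 (* 1 4))
Prefix: + 9 * 1 4


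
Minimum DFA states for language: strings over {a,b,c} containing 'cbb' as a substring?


KMP-style automaton: 3 progress states + 1 absorbing accept = 4
Minimal DFA: 4 states


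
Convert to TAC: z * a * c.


Break into single-operator statements:
t1 = z * a
t2 = t1 * c


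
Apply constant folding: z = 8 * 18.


8 * 18 = 144 at compile time
Optimized: z = 144


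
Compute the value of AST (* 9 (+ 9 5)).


Evaluate inner: (+ 9 5) = 14
Evaluate root: (* 9 14) = 126
Result: 126


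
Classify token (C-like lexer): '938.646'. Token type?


Pattern: digits with a decimal point
Type: FLOAT_LITERAL


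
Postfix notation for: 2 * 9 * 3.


Left to right (same or higher precedence on left)
Postfix: 2 9 * 3 *


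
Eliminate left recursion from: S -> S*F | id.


Left-recursive alternatives: S*F; non-recursive: id
Introduce S': S -> idS', S' -> *FS' | ε


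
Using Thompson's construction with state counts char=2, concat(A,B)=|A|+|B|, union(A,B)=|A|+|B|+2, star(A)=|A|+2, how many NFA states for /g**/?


Syntax tree has 1 char leaf(s), 0 union(s), 2 star(s)
chars contribute 1×2 = 2; each union adds +2; each star adds +2
Total: 2 + 0 + 4 = 6 states


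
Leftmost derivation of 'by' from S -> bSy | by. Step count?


Derivation: S => by
Steps: 1


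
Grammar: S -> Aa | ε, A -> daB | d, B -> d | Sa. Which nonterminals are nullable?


A nonterminal is nullable iff some alternative derives ε (directly, or every symbol in it is nullable)
Nullable: {S}


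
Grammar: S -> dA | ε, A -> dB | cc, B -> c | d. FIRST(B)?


Per alternative of B: FIRST(c) = {c}; FIRST(d) = {d}
FIRST(B) = {c, d}


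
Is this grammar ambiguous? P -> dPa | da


balanced d^n…a^n: each string has a unique parse
Unambiguous


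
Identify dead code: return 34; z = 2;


statement follows a return and is unreachable
Dead: 'z = 2'


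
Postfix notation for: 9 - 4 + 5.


Left to right (same or higher precedence on left)
Postfix: 9 4 - 5 +


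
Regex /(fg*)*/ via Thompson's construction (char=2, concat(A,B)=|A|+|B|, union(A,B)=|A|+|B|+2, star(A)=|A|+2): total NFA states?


Syntax tree has 2 char leaf(s), 0 union(s), 2 star(s)
chars contribute 2×2 = 4; each union adds +2; each star adds +2
Total: 4 + 0 + 4 = 8 states


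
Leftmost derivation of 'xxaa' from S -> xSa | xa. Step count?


Derivation: S => xSa => xxaa
Steps: 2


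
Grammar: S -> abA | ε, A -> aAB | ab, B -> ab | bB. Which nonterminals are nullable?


A nonterminal is nullable iff some alternative derives ε (directly, or every symbol in it is nullable)
Nullable: {S}


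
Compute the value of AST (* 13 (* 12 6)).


Evaluate inner: (* 12 6) = 72
Evaluate root: (* 13 72) = 936
Result: 936


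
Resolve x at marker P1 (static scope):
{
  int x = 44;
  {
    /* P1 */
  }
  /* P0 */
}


P1's block does not declare x; resolves to the enclosing declaration at depth 0
x = 44


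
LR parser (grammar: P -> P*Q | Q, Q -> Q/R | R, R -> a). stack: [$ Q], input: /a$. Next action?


shift '/' to continue Q -> Q/R
Action: shift


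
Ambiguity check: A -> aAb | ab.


balanced a^n…b^n: each string has a unique parse
Unambiguous


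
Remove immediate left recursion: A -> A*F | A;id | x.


Left-recursive alternatives: A*F, A;id; non-recursive: x
Introduce A': A -> xA', A' -> *FA' | ;idA' | ε


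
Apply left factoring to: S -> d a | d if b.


Common prefix: 'd'
Factored: S -> d S', S' -> a | if b


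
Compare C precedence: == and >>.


'>>' is shift (level 8); '==' is equality (level 6)
Higher level binds tighter
'>>' has higher precedence than '=='


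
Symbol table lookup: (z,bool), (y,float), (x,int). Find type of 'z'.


Lookup 'z' → type bool


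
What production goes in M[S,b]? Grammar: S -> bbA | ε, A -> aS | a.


For [S, b]: 'b' ∈ FIRST(bbA)
Entry: S -> bbA


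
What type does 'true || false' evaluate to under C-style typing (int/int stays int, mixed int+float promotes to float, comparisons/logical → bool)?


Operand types: bool || bool
Rule: logical operators take bool operands and yield bool
Result type: bool


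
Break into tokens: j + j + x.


Scan left to right, longest-match per lexeme
Tokens: ID(j), OP(+), ID(j), OP(+), ID(x)


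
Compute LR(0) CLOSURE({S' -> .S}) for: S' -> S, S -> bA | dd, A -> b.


Start: S' -> .S
For each item with dot before a nonterminal B, add B -> .γ for every B-production
Closure: [S' -> .S, S -> .bA, S -> .dd]


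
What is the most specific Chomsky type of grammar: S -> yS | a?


Right-linear: every RHS is a terminal or a terminal followed by one nonterminal
Classification: Type 3 (Regular)


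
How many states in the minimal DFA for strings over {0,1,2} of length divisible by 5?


Track length mod 5: states 0..4, accept at 0
Minimal DFA: 5 states


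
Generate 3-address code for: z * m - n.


Break into single-operator statements:
t1 = z * m
t2 = t1 - n


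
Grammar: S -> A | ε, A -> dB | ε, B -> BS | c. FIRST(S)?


Per alternative of S: FIRST(A) = {d, ε}; FIRST(ε) = {ε}
FIRST(S) = {d, ε}


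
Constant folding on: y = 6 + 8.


6 + 8 = 14 at compile time
Optimized: y = 14


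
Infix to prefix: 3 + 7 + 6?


left-to-right (same/higher precedence on left): tree is (+ (+ 3 7) 6)
Prefix: + + 3 7 6


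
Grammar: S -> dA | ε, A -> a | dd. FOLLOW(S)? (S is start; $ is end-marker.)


$ ∈ FOLLOW(S). For each A -> αBβ: add FIRST(β)\{ε} to FOLLOW(B); if β nullable, add FOLLOW(A).
FOLLOW(S) = {$}


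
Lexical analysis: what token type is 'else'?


Pattern: reserved word
Type: KEYWORD


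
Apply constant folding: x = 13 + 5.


13 + 5 = 18 at compile time
Optimized: x = 18


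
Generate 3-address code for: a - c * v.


Break into single-operator statements:
t1 = c * v
t2 = a - t1


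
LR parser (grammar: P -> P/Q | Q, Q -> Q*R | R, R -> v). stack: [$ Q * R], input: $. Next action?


handle 'Q*R' on top
Action: reduce (Q -> Q*R)


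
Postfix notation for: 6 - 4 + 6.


Left to right (same or higher precedence on left)
Postfix: 6 4 - 6 +


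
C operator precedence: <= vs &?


'<=' is relational (level 7); '&' is bitwise AND (level 5)
Higher level binds tighter
'<=' has higher precedence than '&'


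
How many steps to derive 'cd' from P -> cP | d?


Derivation: P => cP => cd
Steps: 2


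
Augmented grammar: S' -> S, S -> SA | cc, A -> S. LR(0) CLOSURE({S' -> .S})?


Start: S' -> .S
For each item with dot before a nonterminal B, add B -> .γ for every B-production
Closure: [S' -> .S, S -> .SA, S -> .cc]


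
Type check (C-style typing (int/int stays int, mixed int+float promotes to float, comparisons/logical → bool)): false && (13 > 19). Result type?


Operand types: bool && bool
Rule: logical operators take bool operands and yield bool
Result type: bool


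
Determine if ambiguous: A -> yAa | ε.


balanced y^n…a^n: each string has a unique parse
Unambiguous


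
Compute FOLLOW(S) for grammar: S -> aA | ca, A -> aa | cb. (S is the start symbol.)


$ ∈ FOLLOW(S). For each A -> αBβ: add FIRST(β)\{ε} to FOLLOW(B); if β nullable, add FOLLOW(A).
FOLLOW(S) = {$}


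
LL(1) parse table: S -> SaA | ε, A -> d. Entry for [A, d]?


For [A, d]: 'd' ∈ FIRST(d)
Entry: A -> d


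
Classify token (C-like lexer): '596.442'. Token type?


Pattern: digits with a decimal point
Type: FLOAT_LITERAL


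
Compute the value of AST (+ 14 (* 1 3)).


Evaluate inner: (* 1 3) = 3
Evaluate root: (+ 14 3) = 17
Result: 17


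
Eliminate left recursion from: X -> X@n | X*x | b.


Left-recursive alternatives: X@n, X*x; non-recursive: b
Introduce X': X -> bX', X' -> @nX' | *xX' | ε


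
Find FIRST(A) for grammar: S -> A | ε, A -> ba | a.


Per alternative of A: FIRST(ba) = {b}; FIRST(a) = {a}
FIRST(A) = {a, b}


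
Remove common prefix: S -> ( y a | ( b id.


Common prefix: '('
Factored: S -> ( S', S' -> y a | b id


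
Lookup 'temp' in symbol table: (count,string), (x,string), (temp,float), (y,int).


Lookup 'temp' → type float


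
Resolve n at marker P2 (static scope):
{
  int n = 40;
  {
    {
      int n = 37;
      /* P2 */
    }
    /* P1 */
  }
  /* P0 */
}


n declared in the same block as P2
n = 37


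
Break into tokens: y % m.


Scan left to right, longest-match per lexeme
Tokens: ID(y), OP(%), ID(m)


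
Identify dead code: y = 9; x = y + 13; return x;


y is read by x's definition; x is returned
No dead code


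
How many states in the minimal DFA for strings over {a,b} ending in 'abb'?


Track the longest suffix of input matching a prefix of 'abb': 4 classes (prefixes of length 0..3)
Minimal DFA: 4 states


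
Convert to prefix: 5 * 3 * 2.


left-to-right (same/higher precedence on left): tree is (* (* 5 3) 2)
Prefix: * * 5 3 2


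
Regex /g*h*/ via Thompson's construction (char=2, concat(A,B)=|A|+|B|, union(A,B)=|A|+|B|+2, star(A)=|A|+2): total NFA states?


Syntax tree has 2 char leaf(s), 0 union(s), 2 star(s)
chars contribute 2×2 = 4; each union adds +2; each star adds +2
Total: 4 + 0 + 4 = 8 states


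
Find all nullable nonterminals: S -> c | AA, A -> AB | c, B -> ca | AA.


A nonterminal is nullable iff some alternative derives ε (directly, or every symbol in it is nullable)
Nullable: {}


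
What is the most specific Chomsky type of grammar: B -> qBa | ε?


Single nonterminal LHS, but q^n a^n is not regular
Classification: Type 2 (Context-Free)


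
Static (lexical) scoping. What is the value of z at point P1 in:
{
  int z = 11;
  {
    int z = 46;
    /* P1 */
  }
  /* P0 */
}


z declared in the same block as P1
z = 46


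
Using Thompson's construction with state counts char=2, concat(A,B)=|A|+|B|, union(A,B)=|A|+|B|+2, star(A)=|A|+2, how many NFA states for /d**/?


Syntax tree has 1 char leaf(s), 0 union(s), 2 star(s)
chars contribute 1×2 = 2; each union adds +2; each star adds +2
Total: 2 + 0 + 4 = 6 states


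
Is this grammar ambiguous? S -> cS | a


right-linear, alternatives start with distinct terminals 'c' vs 'a': unique leftmost derivation
Unambiguous


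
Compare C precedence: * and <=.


'*' is multiplicative (level 10); '<=' is relational (level 7)
Higher level binds tighter
'*' has higher precedence than '<='


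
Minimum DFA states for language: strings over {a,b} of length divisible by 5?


Track length mod 5: states 0..4, accept at 0
Minimal DFA: 5 states


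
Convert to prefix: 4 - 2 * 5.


'*' binds tighter: tree is (- 4 (* 2 5))
Prefix: - 4 * 2 5


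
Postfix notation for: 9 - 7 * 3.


* has higher precedence, evaluate 7*3 first
Postfix: 9 7 3 * -


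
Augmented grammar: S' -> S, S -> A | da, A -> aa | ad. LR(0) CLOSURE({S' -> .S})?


Start: S' -> .S
For each item with dot before a nonterminal B, add B -> .γ for every B-production
Closure: [S' -> .S, S -> .A, S -> .da, A -> .aa, A -> .ad]


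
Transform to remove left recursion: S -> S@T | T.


Left-recursive alternatives: S@T; non-recursive: T
Introduce S': S -> TS', S' -> @TS' | ε


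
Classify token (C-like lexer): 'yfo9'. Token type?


Pattern: letter/underscore followed by alphanumerics, not a keyword
Type: IDENTIFIER


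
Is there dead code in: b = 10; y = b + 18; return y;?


b is read by y's definition; y is returned
No dead code


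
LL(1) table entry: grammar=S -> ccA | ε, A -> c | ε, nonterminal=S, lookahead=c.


For [S, c]: 'c' ∈ FIRST(ccA)
Entry: S -> ccA


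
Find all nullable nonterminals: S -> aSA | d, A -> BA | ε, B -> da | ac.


A nonterminal is nullable iff some alternative derives ε (directly, or every symbol in it is nullable)
Nullable: {A}


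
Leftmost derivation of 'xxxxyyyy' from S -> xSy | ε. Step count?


Derivation: S => xSy => xxSyy => xxxSyyy => xxxxSyyyy => xxxxyyyy
Steps: 5


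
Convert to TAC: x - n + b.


Break into single-operator statements:
t1 = x - n
t2 = t1 + b


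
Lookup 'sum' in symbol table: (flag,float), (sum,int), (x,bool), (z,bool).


Lookup 'sum' → type int


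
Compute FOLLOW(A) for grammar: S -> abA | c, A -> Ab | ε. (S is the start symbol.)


$ ∈ FOLLOW(S). For each A -> αBβ: add FIRST(β)\{ε} to FOLLOW(B); if β nullable, add FOLLOW(A).
FOLLOW(A) = {$, b}


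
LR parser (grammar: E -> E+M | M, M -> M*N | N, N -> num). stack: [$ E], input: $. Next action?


start symbol E on stack, input exhausted
Action: accept


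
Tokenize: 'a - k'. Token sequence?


Scan left to right, longest-match per lexeme
Tokens: ID(a), OP(-), ID(k)


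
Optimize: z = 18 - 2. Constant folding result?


18 - 2 = 16 at compile time
Optimized: z = 16


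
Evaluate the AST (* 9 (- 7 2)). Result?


Evaluate inner: (- 7 2) = 5
Evaluate root: (* 9 5) = 45
Result: 45


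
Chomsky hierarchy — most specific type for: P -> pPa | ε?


Single nonterminal LHS, but p^n a^n is not regular
Classification: Type 2 (Context-Free)


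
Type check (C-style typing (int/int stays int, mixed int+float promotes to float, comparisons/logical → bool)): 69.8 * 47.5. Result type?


Operand types: float * float
Rule: mixed int/float promotes to float; int/int stays int
Result type: float


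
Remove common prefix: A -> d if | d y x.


Common prefix: 'd'
Factored: A -> d A', A' -> if | y x


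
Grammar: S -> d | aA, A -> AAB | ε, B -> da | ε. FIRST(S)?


Per alternative of S: FIRST(d) = {d}; FIRST(aA) = {a}
FIRST(S) = {a, d}


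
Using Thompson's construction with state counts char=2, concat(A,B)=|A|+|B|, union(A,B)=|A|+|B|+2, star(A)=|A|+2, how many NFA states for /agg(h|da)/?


Syntax tree has 6 char leaf(s), 1 union(s), 0 star(s)
chars contribute 6×2 = 12; each union adds +2; each star adds +2
Total: 12 + 2 + 0 = 14 states


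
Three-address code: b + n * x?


Break into single-operator statements:
t1 = n * x
t2 = b + t1


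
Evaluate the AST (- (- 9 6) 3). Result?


Evaluate inner: (- 9 6) = 3
Evaluate root: (- 3 3) = 0
Result: 0


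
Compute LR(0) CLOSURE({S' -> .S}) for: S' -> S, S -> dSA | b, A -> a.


Start: S' -> .S
For each item with dot before a nonterminal B, add B -> .γ for every B-production
Closure: [S' -> .S, S -> .dSA, S -> .b]


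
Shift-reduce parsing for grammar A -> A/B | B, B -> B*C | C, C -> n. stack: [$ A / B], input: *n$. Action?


'*' can extend B; shift to build B -> B*C
Action: shift


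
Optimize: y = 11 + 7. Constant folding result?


11 + 7 = 18 at compile time
Optimized: y = 18


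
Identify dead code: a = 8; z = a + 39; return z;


a is read by z's definition; z is returned
No dead code


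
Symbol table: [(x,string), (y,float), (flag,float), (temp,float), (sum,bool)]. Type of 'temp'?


Lookup 'temp' → type float


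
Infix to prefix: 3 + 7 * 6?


'*' binds tighter: tree is (+ 3 (* 7 6))
Prefix: + 3 * 7 6


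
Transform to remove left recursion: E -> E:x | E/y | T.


Left-recursive alternatives: E:x, E/y; non-recursive: T
Introduce E': E -> TE', E' -> :xE' | /yE' | ε


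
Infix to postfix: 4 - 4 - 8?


Left to right (same or higher precedence on left)
Postfix: 4 4 - 8 -


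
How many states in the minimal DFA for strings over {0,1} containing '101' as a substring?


KMP-style automaton: 3 progress states + 1 absorbing accept = 4
Minimal DFA: 4 states


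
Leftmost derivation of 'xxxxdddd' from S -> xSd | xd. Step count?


Derivation: S => xSd => xxSdd => xxxSddd => xxxxdddd
Steps: 4


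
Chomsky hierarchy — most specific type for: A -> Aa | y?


Left-linear: every RHS is a terminal or one nonterminal followed by a terminal
Classification: Type 3 (Regular)


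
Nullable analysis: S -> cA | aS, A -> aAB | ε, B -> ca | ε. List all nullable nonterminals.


A nonterminal is nullable iff some alternative derives ε (directly, or every symbol in it is nullable)
Nullable: {A, B}


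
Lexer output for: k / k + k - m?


Scan left to right, longest-match per lexeme
Tokens: ID(k), OP(/), ID(k), OP(+), ID(k), OP(-), ID(m)


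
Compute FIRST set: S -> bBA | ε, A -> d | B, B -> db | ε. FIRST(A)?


Per alternative of A: FIRST(d) = {d}; FIRST(B) = {d, ε}
FIRST(A) = {d, ε}


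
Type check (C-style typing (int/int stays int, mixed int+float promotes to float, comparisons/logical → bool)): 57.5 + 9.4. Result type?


Operand types: float + float
Rule: mixed int/float promotes to float; int/int stays int
Result type: float


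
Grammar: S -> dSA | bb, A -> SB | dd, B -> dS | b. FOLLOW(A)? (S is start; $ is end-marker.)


$ ∈ FOLLOW(S). For each A -> αBβ: add FIRST(β)\{ε} to FOLLOW(B); if β nullable, add FOLLOW(A).
FOLLOW(A) = {$, b, d}


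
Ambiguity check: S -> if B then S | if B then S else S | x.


dangling else: 'if B then if B then x else x' parses two ways
Ambiguous


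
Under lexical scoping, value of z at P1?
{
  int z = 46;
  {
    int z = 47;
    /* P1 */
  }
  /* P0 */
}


z declared in the same block as P1
z = 47


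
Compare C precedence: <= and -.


'-' is additive (level 9); '<=' is relational (level 7)
Higher level binds tighter
'-' has higher precedence than '<='


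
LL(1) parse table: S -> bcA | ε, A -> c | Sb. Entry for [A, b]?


For [A, b]: 'b' ∈ FIRST(Sb)
Entry: A -> Sb


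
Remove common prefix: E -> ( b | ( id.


Common prefix: '('
Factored: E -> ( E', E' -> b | id


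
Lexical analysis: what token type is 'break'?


Pattern: reserved word
Type: KEYWORD


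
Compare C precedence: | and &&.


'|' is bitwise OR (level 3); '&&' is logical AND (level 2)
Higher level binds tighter
'|' has higher precedence than '&&'


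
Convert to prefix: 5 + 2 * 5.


'*' binds tighter: tree is (+ 5 (* 2 5))
Prefix: + 5 * 2 5


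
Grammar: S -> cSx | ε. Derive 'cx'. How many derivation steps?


Derivation: S => cSx => cx
Steps: 2


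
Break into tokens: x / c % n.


Scan left to right, longest-match per lexeme
Tokens: ID(x), OP(/), ID(c), OP(%), ID(n)


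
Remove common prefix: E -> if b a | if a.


Common prefix: 'if'
Factored: E -> if E', E' -> b a | a


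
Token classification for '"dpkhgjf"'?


Pattern: double-quoted sequence
Type: STRING_LITERAL


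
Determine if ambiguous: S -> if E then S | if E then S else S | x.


dangling else: 'if E then if E then x else x' parses two ways
Ambiguous


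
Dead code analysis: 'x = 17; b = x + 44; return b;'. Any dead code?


x is read by b's definition; b is returned
No dead code


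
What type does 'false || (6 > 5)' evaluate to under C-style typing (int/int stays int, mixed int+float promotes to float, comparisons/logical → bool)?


Operand types: bool || bool
Rule: logical operators take bool operands and yield bool
Result type: bool


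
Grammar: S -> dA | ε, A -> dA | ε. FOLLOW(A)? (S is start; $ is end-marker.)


$ ∈ FOLLOW(S). For each A -> αBβ: add FIRST(β)\{ε} to FOLLOW(B); if β nullable, add FOLLOW(A).
FOLLOW(A) = {$}


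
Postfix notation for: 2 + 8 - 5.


Left to right (same or higher precedence on left)
Postfix: 2 8 + 5 -


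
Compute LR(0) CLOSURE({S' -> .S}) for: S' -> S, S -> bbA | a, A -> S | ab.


Start: S' -> .S
For each item with dot before a nonterminal B, add B -> .γ for every B-production
Closure: [S' -> .S, S -> .bbA, S -> .a]


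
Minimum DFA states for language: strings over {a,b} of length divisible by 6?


Track length mod 6: states 0..5, accept at 0
Minimal DFA: 6 states


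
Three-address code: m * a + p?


Break into single-operator statements:
t1 = m * a
t2 = t1 + p


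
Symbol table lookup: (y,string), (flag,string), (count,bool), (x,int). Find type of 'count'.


Lookup 'count' → type bool
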